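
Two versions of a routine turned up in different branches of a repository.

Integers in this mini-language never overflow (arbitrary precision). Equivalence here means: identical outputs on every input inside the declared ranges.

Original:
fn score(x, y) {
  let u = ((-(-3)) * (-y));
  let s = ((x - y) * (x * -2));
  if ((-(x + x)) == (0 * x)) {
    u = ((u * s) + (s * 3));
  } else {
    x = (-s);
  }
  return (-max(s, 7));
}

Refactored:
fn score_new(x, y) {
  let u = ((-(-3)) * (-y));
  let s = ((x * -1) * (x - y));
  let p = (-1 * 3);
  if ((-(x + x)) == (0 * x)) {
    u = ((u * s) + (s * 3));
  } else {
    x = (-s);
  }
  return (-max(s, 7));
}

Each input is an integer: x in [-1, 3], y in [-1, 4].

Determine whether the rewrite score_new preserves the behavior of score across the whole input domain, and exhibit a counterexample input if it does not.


Run the pair on x=2, y=4.
score: u := -12 | s := 8 | ((-(x + x)) == (0 * x)): false | x := -8 | result -8
score_new: u := -12 | s := 4 | p := -3 | ((-(x + x)) == (0 * x)): false | x := -4 | result -7
-8 and -7 differ, so these are not the same function on this domain.
verdict: not equivalent; witness: x=2, y=4


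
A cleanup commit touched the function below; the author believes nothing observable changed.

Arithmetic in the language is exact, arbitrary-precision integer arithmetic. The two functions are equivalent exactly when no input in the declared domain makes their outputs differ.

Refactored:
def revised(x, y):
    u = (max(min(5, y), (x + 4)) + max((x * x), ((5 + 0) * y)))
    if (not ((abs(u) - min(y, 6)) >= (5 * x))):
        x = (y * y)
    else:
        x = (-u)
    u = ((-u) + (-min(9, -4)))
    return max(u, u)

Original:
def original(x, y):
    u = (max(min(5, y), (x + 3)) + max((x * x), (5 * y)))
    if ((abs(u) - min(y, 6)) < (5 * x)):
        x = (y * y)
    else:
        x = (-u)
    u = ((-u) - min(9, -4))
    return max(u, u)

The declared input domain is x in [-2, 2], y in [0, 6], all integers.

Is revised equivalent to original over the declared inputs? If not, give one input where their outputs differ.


Try x=-2, y=0.
original: u := 5 | ((abs(u) - min(y, 6)) < (5 * x)): false | x := -5 | u := -1 | result -1
revised: u := 6 | (not ((abs(u) - min(y, 6)) >= (5 * x))): false | x := -6 | u := -2 | result -2
-1 != -2, so the rewrite changes behavior.
verdict: not equivalent; witness: x=-2, y=0


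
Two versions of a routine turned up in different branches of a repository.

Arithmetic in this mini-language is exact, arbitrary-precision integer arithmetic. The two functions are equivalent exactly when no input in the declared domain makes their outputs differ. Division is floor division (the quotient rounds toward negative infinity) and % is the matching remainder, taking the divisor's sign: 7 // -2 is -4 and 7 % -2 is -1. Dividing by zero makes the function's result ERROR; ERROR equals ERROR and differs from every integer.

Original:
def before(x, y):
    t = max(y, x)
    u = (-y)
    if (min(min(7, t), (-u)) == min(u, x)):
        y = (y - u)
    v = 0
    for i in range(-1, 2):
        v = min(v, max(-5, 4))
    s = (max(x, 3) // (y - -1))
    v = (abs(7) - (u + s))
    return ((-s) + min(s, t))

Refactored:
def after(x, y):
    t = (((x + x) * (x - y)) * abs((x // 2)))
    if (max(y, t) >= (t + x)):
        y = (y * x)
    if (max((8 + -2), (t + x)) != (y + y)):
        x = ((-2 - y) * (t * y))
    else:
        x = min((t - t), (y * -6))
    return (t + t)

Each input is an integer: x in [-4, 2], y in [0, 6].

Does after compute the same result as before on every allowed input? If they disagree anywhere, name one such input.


Not equivalent: x=-4, y=0 separates them (-3 vs 128).
before: t=0, then u=0, then (min(min(7, t), (-u)) == min(u, x)) is false, then v=0, then (i=-1), then v=0, then (i=0), then v=0, then (i=1), then v=0, then s=3, then v=4, then returns -3
after: t=64, then (max(y, t) >= (t + x)) is true, then y=0, then (max((8 + -2), (t + x)) != (y + y)) is true, then x=0, then returns 128
verdict: not equivalent; witness: x=-4, y=0


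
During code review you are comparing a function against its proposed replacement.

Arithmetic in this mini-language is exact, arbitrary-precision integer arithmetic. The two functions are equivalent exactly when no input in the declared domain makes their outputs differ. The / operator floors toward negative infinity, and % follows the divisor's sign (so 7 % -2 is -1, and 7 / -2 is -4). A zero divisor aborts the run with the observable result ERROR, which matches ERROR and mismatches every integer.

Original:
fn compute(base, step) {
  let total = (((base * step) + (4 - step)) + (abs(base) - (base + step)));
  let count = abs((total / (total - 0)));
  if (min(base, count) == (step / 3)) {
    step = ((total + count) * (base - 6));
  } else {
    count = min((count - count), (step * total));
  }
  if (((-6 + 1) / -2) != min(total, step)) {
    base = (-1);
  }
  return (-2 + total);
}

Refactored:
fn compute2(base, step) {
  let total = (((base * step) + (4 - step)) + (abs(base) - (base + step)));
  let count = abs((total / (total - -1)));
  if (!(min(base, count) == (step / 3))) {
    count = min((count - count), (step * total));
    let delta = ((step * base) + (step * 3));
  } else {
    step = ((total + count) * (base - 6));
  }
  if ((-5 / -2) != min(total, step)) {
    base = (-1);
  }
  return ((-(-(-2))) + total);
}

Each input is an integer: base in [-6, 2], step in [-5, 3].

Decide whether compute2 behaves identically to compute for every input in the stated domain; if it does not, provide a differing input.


These are not equivalent — on base=-6, step=2 the outputs split (ERROR vs -2).
compute: total = 0; division by zero -> ERROR
compute2: total = 0; count = 0; (!(min(base, count) == (step / 3))) -> true; count = 0; delta = -6; ((-5 / -2) != min(total, step)) -> true; base = -1; return -2
verdict: not equivalent; witness: base=-6, step=2


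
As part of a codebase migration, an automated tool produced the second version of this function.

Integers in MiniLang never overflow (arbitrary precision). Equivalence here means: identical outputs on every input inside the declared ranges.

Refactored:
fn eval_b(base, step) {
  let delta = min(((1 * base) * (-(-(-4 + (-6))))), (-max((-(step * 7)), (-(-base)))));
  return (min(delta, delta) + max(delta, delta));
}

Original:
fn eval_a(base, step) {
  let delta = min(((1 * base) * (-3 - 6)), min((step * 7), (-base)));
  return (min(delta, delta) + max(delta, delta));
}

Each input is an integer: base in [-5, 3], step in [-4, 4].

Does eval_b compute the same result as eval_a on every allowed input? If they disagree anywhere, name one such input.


The rewrite breaks on base=1, step=-1, where the results are -18 and -20.
eval_a: delta becomes -9; next final value -18
eval_b: delta becomes -10; next final value -20
verdict: not equivalent; witness: base=1, step=-1


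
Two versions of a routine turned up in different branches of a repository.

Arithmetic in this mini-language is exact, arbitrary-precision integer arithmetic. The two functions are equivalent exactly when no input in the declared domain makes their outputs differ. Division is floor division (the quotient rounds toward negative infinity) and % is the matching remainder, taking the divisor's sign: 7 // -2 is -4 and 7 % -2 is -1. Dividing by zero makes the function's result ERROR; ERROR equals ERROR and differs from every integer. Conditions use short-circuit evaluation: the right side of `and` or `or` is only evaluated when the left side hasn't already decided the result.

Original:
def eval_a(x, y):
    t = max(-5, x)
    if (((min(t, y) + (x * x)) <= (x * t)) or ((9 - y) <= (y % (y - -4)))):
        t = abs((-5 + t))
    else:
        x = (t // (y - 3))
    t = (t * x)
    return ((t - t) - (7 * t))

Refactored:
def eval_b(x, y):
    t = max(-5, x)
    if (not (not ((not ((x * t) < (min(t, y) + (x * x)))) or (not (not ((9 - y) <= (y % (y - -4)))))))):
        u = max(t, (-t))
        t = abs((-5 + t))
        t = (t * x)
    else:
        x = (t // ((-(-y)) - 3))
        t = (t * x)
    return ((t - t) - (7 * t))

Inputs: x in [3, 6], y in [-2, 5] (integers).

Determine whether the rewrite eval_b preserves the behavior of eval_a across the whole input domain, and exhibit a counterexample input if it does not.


Differences: comparison usage differs; min/max/abs usage differs; boolean connective usage differs; statement counts differ; arithmetic usage differs; local variable names differ — yet all 32 inputs agree.
verdict: equivalent


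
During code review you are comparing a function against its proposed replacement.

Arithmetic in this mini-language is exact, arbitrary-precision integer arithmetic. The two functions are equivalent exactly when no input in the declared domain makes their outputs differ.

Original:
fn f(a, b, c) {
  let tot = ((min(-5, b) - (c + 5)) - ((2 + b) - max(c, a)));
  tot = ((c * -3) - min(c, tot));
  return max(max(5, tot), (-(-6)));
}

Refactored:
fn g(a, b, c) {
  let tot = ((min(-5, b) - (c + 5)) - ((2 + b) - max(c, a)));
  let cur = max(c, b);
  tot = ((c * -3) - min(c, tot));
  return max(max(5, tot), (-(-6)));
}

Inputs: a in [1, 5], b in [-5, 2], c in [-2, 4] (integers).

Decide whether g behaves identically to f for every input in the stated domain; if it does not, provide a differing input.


This is a faithful refactor — local variable names differ, plus statement counts differ, plus min/max/abs usage differs, but the computed results match everywhere.
Spot check at a=4, b=-4, c=1 — f: tot = -5; tot = 2; return 6. g: tot = -5; cur = 1; tot = 2; return 6. Both give 6.
Checked all 280 inputs in the declared domain: the outputs agree on every one.
verdict: equivalent


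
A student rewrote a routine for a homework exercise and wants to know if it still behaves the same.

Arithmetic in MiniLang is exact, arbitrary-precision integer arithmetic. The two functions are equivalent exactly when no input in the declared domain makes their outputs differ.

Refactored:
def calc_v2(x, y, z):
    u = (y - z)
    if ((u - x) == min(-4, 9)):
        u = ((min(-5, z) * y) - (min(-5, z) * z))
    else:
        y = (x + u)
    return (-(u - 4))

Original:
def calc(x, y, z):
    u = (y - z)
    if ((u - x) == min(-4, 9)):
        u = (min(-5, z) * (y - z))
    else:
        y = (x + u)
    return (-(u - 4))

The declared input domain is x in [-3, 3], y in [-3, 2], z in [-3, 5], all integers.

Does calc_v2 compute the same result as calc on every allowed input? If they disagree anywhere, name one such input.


Although min/max/abs usage differs; constant usage differs; arithmetic usage differs, 378/378 inputs agree.
verdict: equivalent


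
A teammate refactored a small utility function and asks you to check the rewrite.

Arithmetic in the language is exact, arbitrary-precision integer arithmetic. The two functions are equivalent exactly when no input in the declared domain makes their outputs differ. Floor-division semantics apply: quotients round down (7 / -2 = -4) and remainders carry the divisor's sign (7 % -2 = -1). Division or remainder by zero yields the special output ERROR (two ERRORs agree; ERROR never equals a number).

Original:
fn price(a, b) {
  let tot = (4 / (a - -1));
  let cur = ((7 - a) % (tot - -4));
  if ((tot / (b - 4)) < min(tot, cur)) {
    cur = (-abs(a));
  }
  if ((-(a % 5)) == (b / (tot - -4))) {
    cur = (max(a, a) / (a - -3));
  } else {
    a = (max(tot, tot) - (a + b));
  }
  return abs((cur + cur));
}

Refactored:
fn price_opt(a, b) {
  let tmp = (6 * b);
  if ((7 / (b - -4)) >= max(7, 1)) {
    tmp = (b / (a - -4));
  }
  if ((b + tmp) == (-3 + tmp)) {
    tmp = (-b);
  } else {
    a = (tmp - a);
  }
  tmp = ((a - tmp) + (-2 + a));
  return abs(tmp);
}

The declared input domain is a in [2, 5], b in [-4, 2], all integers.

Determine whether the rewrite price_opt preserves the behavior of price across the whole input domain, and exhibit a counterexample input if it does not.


The rewrite breaks on a=2, b=-4, where the results are 4 and ERROR.
price: tot becomes 1; next cur becomes 0; next ((tot / (b - 4)) < min(tot, cur)) evaluates to true; next cur becomes -2; next ((-(a % 5)) == (b / (tot - -4))) evaluates to false; next a becomes 3; next final value 4
price_opt: tmp becomes -24; next hits division by zero so the output is ERROR
verdict: not equivalent; witness: a=2, b=-4


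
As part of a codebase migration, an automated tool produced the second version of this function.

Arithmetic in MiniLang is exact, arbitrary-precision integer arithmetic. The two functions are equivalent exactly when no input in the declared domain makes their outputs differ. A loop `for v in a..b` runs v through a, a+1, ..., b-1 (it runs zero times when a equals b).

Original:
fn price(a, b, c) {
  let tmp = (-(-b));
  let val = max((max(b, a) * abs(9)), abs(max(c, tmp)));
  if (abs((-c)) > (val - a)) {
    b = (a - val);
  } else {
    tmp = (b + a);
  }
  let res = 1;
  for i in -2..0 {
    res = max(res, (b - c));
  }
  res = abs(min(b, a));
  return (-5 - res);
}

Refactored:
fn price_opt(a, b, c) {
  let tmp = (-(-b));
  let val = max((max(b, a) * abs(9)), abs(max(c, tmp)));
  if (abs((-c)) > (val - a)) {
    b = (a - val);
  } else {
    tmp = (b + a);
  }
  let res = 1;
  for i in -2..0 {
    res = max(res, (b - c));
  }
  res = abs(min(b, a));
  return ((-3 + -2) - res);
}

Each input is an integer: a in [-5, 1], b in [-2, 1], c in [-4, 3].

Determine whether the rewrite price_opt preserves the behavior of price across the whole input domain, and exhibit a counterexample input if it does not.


Side by side, the visible changes include: constant usage differs, arithmetic usage differs.
As a probe, take a=-3, b=1, c=0: price runs tmp := 1 | val := 9 | (abs((-c)) > (val - a)): false | tmp := -2 | res := 1 | iter i=-2: | res := 1 | iter i=-1: | res := 1 | res := 3 | result -8; price_opt runs tmp := 1 | val := 9 | (abs((-c)) > (val - a)): false | tmp := -2 | res := 1 | iter i=-2: | res := 1 | iter i=-1: | res := 1 | res := 3 | result -8; both end at -8.
Checked all 224 inputs in the declared domain: the outputs agree on every one.
verdict: equivalent


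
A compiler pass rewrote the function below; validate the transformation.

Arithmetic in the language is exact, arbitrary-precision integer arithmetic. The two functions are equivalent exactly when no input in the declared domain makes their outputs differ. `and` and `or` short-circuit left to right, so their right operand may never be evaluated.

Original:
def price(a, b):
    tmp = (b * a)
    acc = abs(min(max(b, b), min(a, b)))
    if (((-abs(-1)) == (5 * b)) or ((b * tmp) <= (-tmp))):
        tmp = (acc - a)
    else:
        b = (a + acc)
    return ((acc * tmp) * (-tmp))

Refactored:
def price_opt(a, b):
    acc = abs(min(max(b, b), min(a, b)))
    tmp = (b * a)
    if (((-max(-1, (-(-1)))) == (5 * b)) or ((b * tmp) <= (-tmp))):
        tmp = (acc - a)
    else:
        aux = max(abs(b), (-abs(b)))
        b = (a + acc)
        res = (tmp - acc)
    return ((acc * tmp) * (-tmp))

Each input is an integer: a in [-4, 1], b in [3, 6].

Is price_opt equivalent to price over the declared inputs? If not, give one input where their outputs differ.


The two versions differ — the changes include constant usage differs; local variable names differ; statement counts differ; min/max/abs usage differs; arithmetic usage differs.
One worked example (a=-3, b=6) — price: tmp=-18, then acc=3, then (((-abs(-1)) == (5 * b)) or ((b * tmp) <= (-tmp))) is true, then tmp=6, then returns -108; price_opt: acc=3, then tmp=-18, then (((-max(-1, (-(-1)))) == (5 * b)) or ((b * tmp) <= (-tmp))) is true, then tmp=6, then returns -108; agreement on -108.
Checked all 24 inputs in the declared domain: the outputs agree on every one.
verdict: equivalent


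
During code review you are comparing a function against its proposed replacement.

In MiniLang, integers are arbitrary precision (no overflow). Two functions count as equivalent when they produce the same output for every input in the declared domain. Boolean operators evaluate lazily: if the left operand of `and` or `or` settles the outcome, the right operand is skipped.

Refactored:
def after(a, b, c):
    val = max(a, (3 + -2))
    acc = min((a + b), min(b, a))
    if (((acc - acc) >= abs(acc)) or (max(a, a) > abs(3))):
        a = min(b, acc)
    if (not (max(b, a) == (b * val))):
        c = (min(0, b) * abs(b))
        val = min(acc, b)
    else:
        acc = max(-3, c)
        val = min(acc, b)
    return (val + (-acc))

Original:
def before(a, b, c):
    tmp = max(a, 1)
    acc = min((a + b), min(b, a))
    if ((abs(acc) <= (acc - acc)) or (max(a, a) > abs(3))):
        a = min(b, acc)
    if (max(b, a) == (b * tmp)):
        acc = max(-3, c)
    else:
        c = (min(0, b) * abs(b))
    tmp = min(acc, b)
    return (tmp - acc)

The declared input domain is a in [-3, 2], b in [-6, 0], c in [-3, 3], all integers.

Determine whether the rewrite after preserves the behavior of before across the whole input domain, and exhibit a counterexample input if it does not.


Although min/max/abs usage differs; also comparison usage differs; also local variable names differ; also arithmetic usage differs; also constant usage differs; also statement counts differ; also boolean connective usage differs, 294/294 inputs agree.
verdict: equivalent


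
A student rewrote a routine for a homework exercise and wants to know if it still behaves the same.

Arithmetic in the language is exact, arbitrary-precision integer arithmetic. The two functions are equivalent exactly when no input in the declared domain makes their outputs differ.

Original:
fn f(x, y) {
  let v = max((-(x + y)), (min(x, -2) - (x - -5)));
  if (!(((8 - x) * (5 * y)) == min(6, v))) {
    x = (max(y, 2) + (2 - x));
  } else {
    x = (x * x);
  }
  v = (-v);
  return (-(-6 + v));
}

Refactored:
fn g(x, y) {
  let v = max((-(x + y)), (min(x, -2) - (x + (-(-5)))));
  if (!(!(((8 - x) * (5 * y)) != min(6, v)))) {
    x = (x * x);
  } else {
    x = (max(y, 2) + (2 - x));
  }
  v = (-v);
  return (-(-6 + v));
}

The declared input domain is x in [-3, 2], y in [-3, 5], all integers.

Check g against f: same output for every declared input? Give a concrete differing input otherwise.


Equivalent. Although `(((8 - x) * (5 * y)) == min(6, v))` became `(((8 - x) * (5 * y)) != min(6, v))`, no input in the stated domain can expose it.
Across all 54 domain points the two functions coincide.
As a probe, take x=2, y=2: f runs v=-4, then (!(((8 - x) * (5 * y)) == min(6, v))) is true, then x=2, then v=4, then returns 2; g runs v=-4, then (!(!(((8 - x) * (5 * y)) != min(6, v)))) is true, then x=4, then v=4, then returns 2; both end at 2.
verdict: equivalent


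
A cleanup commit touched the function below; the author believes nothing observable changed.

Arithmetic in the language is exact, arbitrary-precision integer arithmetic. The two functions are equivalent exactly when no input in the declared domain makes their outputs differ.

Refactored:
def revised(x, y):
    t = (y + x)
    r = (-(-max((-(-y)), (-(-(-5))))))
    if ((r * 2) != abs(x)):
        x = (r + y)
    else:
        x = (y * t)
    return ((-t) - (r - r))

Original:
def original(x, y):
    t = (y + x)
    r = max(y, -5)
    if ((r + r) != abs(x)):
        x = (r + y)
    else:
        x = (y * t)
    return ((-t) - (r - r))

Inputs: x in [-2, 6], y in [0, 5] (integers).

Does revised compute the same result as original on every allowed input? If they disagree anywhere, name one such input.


Comparing the listings, the differences include: arithmetic usage differs, and constant usage differs.
Spot check at x=5, y=1 — original: t := 6 | r := 1 | ((r + r) != abs(x)): true | x := 2 | result -6. revised: t := 6 | r := 1 | ((r * 2) != abs(x)): true | x := 2 | result -6. Both give -6.
An exhaustive pass over the 54 declared inputs shows identical outputs.
verdict: equivalent


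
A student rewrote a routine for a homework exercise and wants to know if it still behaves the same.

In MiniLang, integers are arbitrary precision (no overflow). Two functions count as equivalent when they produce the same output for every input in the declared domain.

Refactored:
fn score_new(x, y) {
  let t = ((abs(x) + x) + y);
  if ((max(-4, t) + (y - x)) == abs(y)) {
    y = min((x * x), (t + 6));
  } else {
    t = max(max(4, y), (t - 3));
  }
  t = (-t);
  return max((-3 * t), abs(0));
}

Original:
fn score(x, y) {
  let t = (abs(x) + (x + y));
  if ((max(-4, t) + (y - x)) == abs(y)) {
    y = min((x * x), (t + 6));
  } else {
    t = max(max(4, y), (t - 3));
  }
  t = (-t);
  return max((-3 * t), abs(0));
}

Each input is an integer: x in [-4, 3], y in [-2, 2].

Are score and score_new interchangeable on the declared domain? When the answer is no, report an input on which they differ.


Behavior is preserved: although same computation, different form, the outputs never diverge.
One worked example (x=-4, y=0) — score: t=0, then ((max(-4, t) + (y - x)) == abs(y)) is false, then t=4, then t=-4, then returns 12; score_new: t=0, then ((max(-4, t) + (y - x)) == abs(y)) is false, then t=4, then t=-4, then returns 12; agreement on 12.
Sweeping the whole domain (40 inputs) finds no disagreement.
verdict: equivalent


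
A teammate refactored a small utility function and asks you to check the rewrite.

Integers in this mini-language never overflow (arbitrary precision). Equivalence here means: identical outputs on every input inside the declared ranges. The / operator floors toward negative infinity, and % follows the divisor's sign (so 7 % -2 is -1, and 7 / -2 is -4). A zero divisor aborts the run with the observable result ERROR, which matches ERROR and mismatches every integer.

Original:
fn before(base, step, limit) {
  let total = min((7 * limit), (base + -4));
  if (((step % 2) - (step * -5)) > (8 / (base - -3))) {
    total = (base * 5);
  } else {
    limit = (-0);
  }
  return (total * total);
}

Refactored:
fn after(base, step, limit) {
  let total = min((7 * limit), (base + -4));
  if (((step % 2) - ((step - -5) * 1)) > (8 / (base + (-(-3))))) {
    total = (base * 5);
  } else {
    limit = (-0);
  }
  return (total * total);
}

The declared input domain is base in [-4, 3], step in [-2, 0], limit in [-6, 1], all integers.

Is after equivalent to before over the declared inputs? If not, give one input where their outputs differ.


The rewrite breaks on base=-4, step=-2, limit=-6, where the results are 1764 and 400.
before: total becomes -42; next (((step % 2) - (step * -5)) > (8 / (base - -3))) evaluates to false; next limit becomes 0; next final value 1764
after: total becomes -42; next (((step % 2) - ((step - -5) * 1)) > (8 / (base + (-(-3))))) evaluates to true; next total becomes -20; next final value 400
verdict: not equivalent; witness: base=-4, step=-2, limit=-6


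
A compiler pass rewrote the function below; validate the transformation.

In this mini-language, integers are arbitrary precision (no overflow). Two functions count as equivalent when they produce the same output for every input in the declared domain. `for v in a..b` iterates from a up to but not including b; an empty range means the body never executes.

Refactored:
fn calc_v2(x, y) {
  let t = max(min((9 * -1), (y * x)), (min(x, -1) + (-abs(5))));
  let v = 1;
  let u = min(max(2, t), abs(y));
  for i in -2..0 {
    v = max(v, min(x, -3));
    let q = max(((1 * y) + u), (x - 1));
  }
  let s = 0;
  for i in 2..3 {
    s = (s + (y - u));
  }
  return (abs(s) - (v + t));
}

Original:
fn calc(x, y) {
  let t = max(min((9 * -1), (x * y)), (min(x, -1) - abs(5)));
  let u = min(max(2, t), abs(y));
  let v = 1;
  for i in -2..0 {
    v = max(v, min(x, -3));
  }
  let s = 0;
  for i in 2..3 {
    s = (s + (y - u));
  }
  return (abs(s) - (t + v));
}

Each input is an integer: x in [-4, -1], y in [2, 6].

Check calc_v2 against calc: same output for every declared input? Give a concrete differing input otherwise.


Side by side, the visible changes include: constant usage differs; min/max/abs usage differs; statement counts differ; local variable names differ; arithmetic usage differs.
As a probe, take x=-4, y=2: calc runs t=-9, then u=2, then v=1, then (i=-2), then v=1, then (i=-1), then v=1, then s=0, then (i=2), then s=0, then returns 8; calc_v2 runs t=-9, then v=1, then u=2, then (i=-2), then v=1, then q=4, then (i=-1), then v=1, then q=4, then s=0, then (i=2), then s=0, then returns 8; both end at 8.
Sweeping the whole domain (20 inputs) finds no disagreement.
verdict: equivalent


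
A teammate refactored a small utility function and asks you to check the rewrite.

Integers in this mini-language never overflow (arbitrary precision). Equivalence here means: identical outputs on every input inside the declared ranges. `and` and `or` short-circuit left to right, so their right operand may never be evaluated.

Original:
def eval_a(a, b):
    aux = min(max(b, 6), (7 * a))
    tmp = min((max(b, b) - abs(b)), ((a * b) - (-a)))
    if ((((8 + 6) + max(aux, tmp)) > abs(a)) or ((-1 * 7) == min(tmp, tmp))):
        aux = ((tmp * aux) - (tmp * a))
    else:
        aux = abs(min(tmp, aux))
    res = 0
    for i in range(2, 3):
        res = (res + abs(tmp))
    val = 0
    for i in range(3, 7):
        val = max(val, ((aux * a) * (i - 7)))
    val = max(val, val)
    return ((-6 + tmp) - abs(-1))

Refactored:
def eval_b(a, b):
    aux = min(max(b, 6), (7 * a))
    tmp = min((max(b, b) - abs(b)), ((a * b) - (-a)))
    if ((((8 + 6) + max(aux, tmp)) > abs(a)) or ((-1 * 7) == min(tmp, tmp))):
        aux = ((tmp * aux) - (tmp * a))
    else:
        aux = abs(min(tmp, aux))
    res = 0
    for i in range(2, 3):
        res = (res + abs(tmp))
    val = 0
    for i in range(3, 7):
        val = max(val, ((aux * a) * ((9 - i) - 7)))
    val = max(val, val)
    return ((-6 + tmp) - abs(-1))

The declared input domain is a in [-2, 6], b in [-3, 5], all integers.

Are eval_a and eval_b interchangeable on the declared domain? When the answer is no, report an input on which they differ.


Changes here: arithmetic usage differs; constant usage differs; the full 81-point sweep finds no disagreement.
verdict: equivalent


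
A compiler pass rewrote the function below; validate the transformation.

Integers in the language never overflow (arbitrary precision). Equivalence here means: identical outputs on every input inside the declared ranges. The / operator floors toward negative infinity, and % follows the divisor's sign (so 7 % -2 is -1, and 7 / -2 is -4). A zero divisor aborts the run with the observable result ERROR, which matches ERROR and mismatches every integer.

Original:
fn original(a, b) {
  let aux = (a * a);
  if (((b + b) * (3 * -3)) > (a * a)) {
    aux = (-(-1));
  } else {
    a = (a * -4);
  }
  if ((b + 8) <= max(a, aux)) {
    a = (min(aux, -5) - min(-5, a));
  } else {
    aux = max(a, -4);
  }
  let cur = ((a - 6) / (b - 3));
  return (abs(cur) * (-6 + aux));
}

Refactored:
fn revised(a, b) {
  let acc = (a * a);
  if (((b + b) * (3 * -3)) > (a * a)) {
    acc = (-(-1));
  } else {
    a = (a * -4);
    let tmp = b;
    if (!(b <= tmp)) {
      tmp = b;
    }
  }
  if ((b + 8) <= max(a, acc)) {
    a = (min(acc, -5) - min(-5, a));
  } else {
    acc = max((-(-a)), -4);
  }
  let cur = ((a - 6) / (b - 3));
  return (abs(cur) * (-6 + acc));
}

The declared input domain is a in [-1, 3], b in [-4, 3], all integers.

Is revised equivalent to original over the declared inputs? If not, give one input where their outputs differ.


Behavior is preserved: although statement counts differ; also branching structure differs; also comparison usage differs; also boolean connective usage differs; also local variable names differ, the outputs never diverge.
Spot check at a=2, b=0 — original: aux := 4 | (((b + b) * (3 * -3)) > (a * a)): false | a := -8 | ((b + 8) <= max(a, aux)): false | aux := -4 | cur := 4 | result -40. revised: acc := 4 | (((b + b) * (3 * -3)) > (a * a)): false | a := -8 | tmp := 0 | (!(b <= tmp)): false | ((b + 8) <= max(a, acc)): false | acc := -4 | cur := 4 | result -40. Both give -40.
Across all 40 domain points the two functions coincide.
verdict: equivalent


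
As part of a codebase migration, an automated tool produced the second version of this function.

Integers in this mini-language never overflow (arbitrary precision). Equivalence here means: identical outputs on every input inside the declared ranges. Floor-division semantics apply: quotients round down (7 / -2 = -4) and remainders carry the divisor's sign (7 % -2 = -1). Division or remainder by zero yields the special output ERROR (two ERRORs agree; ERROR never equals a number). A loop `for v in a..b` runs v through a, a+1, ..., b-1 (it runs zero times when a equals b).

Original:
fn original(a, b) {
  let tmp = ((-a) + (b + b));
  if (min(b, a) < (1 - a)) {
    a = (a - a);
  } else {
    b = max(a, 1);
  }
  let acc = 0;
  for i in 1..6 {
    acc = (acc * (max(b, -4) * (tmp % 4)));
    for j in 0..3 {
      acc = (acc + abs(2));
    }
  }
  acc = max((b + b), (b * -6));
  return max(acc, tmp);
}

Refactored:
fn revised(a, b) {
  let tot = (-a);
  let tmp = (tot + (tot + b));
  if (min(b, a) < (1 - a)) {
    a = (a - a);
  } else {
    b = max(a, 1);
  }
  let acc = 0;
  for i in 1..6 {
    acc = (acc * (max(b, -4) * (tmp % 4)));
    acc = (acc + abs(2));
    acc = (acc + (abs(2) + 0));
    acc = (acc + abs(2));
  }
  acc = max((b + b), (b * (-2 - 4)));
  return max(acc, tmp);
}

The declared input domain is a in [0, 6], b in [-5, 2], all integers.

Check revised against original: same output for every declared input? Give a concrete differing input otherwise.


Evaluate both at a=1, b=2.
original: tmp = 3; (min(b, a) < (1 - a)) -> false; b = 1; acc = 0; [i=1]; acc = 0; [j=0]; acc = 2; [j=1]; acc = 4; [j=2]; acc = 6; [i=2]; acc = 18; [j=0]; acc = 20; [j=1]; acc = 22; [j=2]; acc = 24; [i=3]; acc = 72; [j=0]; acc = 74; [j=1]; acc = 76; [j=2]; acc = 78; [i=4]; acc = 234; [j=0]; acc = 236; [j=1]; acc = 238; [j=2]; acc = 240; [i=5]; acc = 720; [j=0]; acc = 722; [j=1]; acc = 724; [j=2]; acc = 726; acc = 2; return 3
revised: tot = -1; tmp = 0; (min(b, a) < (1 - a)) -> false; b = 1; acc = 0; [i=1]; acc = 0; acc = 2; acc = 4; acc = 6; [i=2]; acc = 0; acc = 2; acc = 4; acc = 6; [i=3]; acc = 0; acc = 2; acc = 4; acc = 6; [i=4]; acc = 0; acc = 2; acc = 4; acc = 6; [i=5]; acc = 0; acc = 2; acc = 4; acc = 6; acc = 2; return 2
3 and 2 differ, so these are not the same function on this domain.
verdict: not equivalent; witness: a=1, b=2


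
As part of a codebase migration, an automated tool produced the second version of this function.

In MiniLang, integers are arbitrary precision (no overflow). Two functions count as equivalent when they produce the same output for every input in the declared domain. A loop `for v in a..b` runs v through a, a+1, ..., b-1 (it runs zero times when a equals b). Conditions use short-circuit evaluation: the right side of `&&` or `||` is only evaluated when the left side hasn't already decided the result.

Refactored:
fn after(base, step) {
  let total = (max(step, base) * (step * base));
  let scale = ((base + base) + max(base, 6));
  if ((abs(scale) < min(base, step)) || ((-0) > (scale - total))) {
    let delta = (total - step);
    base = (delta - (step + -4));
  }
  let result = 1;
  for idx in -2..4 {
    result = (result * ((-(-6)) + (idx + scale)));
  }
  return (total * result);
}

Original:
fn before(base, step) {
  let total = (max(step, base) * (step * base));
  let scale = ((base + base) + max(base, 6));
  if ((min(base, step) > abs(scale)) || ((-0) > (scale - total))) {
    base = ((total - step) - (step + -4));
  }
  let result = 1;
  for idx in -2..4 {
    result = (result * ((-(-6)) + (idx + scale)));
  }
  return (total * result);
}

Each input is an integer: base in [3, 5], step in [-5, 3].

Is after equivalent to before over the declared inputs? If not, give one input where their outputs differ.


Equivalent — the differences include statement counts differ, and local variable names differ, and comparison usage differs, yet no declared input distinguishes the two.
As a probe, take base=5, step=2: before runs total=50, then scale=16, then ((min(base, step) > abs(scale)) || ((-0) > (scale - total))) is true, then base=50, then result=1, then (idx=-2), then result=20, then (idx=-1), then result=420, then (idx=0), then result=9240, then (idx=1), then result=212520, then (idx=2), then result=5100480, then (idx=3), then result=127512000, then returns 6375600000; after runs total=50, then scale=16, then ((abs(scale) < min(base, step)) || ((-0) > (scale - total))) is true, then delta=48, then base=50, then result=1, then (idx=-2), then result=20, then (idx=-1), then result=420, then (idx=0), then result=9240, then (idx=1), then result=212520, then (idx=2), then result=5100480, then (idx=3), then result=127512000, then returns 6375600000; both end at 6375600000.
An exhaustive pass over the 27 declared inputs shows identical outputs.
verdict: equivalent


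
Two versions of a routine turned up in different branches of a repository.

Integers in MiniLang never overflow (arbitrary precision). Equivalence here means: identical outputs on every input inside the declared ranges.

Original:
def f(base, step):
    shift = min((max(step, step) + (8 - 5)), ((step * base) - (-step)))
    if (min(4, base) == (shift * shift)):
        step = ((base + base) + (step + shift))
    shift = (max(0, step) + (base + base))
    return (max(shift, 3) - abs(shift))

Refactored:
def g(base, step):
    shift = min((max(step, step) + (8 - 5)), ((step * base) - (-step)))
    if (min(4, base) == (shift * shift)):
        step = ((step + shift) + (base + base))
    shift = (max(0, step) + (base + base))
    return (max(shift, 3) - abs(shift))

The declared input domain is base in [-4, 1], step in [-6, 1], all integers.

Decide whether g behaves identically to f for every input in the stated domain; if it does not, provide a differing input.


Differences: same computation, different form — yet all 48 inputs agree.
verdict: equivalent


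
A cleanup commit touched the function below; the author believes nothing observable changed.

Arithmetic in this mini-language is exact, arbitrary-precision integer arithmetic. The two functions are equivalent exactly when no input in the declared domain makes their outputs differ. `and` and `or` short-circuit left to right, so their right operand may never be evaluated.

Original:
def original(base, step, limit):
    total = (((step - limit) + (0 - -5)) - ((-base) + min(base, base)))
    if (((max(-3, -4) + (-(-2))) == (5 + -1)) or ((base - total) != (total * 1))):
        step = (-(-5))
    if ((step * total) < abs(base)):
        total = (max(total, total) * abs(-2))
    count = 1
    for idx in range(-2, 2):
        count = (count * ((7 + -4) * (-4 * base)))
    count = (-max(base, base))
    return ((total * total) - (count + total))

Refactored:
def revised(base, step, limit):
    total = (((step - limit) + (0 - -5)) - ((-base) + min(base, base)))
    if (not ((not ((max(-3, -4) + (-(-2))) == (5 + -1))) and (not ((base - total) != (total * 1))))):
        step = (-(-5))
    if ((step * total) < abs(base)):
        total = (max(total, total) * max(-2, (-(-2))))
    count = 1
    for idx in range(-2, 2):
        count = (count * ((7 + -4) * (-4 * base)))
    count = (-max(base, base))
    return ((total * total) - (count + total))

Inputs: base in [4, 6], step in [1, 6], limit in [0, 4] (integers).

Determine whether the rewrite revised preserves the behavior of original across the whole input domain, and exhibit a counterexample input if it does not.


Although boolean connective usage differs, plus constant usage differs, plus min/max/abs usage differs, 90/90 inputs agree.
verdict: equivalent


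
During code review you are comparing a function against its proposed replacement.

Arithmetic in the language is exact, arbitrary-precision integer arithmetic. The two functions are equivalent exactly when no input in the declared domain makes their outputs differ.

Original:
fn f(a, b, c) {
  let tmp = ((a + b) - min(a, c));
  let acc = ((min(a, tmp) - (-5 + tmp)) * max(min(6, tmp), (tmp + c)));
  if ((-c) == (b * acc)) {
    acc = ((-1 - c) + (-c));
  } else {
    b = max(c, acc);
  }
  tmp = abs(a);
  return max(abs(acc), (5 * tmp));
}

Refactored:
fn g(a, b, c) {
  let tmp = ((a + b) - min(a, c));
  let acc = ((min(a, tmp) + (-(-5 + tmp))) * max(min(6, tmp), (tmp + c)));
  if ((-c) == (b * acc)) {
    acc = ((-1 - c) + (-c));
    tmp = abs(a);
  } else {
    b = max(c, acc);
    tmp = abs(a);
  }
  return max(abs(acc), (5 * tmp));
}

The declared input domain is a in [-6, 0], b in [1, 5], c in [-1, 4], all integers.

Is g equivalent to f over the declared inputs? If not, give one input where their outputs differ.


Comparing the listings, the differences include: arithmetic usage differs, min/max/abs usage differs, statement counts differ.
As a probe, take a=-4, b=5, c=1: f runs tmp = 5; acc = -24; ((-c) == (b * acc)) -> false; b = 1; tmp = 4; return 24; g runs tmp = 5; acc = -24; ((-c) == (b * acc)) -> false; b = 1; tmp = 4; return 24; both end at 24.
An exhaustive pass over the 210 declared inputs shows identical outputs.
verdict: equivalent


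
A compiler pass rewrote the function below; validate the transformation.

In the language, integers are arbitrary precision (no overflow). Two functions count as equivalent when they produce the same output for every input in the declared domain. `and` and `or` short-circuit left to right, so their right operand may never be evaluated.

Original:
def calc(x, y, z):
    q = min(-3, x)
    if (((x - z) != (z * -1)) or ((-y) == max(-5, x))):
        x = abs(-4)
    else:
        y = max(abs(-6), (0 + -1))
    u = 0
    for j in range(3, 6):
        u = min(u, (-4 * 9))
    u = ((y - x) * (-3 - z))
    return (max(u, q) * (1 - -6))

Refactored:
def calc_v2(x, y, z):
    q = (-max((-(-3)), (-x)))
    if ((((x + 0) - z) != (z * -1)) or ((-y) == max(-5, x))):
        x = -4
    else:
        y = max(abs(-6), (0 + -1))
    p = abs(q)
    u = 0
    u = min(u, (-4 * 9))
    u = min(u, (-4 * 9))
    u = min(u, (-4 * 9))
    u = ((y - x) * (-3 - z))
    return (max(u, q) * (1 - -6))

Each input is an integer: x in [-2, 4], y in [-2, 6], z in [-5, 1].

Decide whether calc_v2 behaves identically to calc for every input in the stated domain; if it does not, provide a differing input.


Evaluate both at x=-2, y=-2, z=-5.
calc: q becomes -3; next (((x - z) != (z * -1)) or ((-y) == max(-5, x))) evaluates to true; next x becomes 4; next u becomes 0; next at j=3:; next u becomes -36; next at j=4:; next u becomes -36; next at j=5:; next u becomes -36; next u becomes -12; next final value -21
calc_v2: q becomes -3; next ((((x + 0) - z) != (z * -1)) or ((-y) == max(-5, x))) evaluates to true; next x becomes -4; next p becomes 3; next u becomes 0; next u becomes -36; next u becomes -36; next u becomes -36; next u becomes 4; next final value 28
-21 against 28: the behavior changed.
verdict: not equivalent; witness: x=-2, y=-2, z=-5


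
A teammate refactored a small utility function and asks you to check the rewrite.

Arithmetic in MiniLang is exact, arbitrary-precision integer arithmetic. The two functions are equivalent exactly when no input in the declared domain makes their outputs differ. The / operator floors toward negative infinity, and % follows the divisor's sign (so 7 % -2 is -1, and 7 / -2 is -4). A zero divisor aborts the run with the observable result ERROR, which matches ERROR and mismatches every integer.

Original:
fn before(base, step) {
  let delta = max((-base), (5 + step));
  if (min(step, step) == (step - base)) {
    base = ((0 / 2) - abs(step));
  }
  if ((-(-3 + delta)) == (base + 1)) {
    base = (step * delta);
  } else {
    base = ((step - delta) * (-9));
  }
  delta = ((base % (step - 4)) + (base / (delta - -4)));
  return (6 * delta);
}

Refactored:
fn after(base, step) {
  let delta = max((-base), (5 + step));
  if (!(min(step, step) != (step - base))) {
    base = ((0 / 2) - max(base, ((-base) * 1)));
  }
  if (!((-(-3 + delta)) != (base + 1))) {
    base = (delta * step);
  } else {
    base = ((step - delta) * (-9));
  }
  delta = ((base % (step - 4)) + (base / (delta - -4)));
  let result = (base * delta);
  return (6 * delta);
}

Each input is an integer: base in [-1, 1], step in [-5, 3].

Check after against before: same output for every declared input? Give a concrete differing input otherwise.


Run the pair on base=0, step=-3.
before: delta = 2; (min(step, step) == (step - base)) -> true; base = -3; ((-(-3 + delta)) == (base + 1)) -> false; base = 45; delta = 3; return 18
after: delta = 2; (!(min(step, step) != (step - base))) -> true; base = 0; (!((-(-3 + delta)) != (base + 1))) -> true; base = -6; delta = -7; result = 42; return -42
18 against -42: the behavior changed.
verdict: not equivalent; witness: base=0, step=-3
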